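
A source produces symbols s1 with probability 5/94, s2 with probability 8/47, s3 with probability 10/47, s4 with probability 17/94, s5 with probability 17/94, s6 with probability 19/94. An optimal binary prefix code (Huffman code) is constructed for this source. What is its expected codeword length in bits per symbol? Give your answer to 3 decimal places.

2.585 bits/symbol

Repeatedly combine the two least-probable nodes; the expected code length is the sum of the merged weights.
merge 5/94 + 8/47 → 21/94
merge 17/94 + 17/94 → 17/47
merge 19/94 + 10/47 → 39/94
merge 21/94 + 17/47 → 55/94
merge 39/94 + 55/94 → 1
L = 21/94 + 17/47 + 39/94 + 55/94 + 1 = 243/94 ≈ 2.585 bits/symbol.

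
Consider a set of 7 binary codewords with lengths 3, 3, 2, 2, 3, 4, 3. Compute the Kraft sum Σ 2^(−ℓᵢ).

1.0625

With common denominator 2^4 = 16: Σ 2^(−ℓᵢ) = 2/16 + 2/16 + 4/16 + 4/16 + 2/16 + 1/16 + 2/16 = 17/16 = 1.0625.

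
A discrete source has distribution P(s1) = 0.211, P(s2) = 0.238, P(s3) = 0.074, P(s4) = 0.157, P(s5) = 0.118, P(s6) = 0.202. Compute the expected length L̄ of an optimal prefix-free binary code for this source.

2.541 bits/symbol

Repeatedly combine the two least-probable nodes; the expected code length is the sum of the merged weights.
merge 37/500 + 59/500 → 24/125
merge 157/1000 + 24/125 → 349/1000
merge 101/500 + 211/1000 → 413/1000
merge 119/500 + 349/1000 → 587/1000
merge 413/1000 + 587/1000 → 1
L = 24/125 + 349/1000 + 413/1000 + 587/1000 + 1 = 2541/1000 = 2.541 bits/symbol.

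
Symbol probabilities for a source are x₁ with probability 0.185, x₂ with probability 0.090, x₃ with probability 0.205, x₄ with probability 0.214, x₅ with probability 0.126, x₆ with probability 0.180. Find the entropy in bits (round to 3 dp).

H = −Σ pᵢ log₂ pᵢ.
−0.185·log₂(0.185) = 0.4504
−0.090·log₂(0.090) = 0.3127
−0.205·log₂(0.205) = 0.4687
−0.214·log₂(0.214) = 0.4760
−0.126·log₂(0.126) = 0.3766
−0.180·log₂(0.180) = 0.4453
Sum ≈ 2.5296 → 2.530 bits.

2.530 bits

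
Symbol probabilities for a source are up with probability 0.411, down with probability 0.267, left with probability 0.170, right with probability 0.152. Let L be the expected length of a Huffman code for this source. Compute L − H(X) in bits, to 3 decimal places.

0.027 bits

Entropy H = −Σ p log₂ p ≈ 1.8836 bits.
Huffman merges: 19/125+17/100→161/500; 267/1000+161/500→589/1000; 411/1000+589/1000→1. L = 1911/1000 ≈ 1.9110.
L − H = 1.9110 − 1.8836 = 0.027 bits.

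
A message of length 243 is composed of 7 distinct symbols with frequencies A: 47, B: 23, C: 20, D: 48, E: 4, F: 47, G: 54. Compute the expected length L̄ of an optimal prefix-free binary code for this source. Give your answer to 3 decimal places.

2.679 bits/symbol

Probabilities are the counts divided by 243.
Repeatedly combine the two least-probable nodes; the expected code length is the sum of the merged weights.
merge 4/243 + 20/243 → 8/81
merge 23/243 + 8/81 → 47/243
merge 47/243 + 47/243 → 94/243
merge 47/243 + 16/81 → 95/243
merge 2/9 + 94/243 → 148/243
merge 95/243 + 148/243 → 1
L = 8/81 + 47/243 + 94/243 + 95/243 + 148/243 + 1 = 217/81 ≈ 2.679 bits/symbol.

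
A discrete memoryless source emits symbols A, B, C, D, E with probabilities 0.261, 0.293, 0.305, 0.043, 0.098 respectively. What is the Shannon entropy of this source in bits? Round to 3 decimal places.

H = −Σ pᵢ log₂ pᵢ.
−0.261·log₂(0.261) = 0.5058
−0.293·log₂(0.293) = 0.5189
−0.305·log₂(0.305) = 0.5225
−0.043·log₂(0.043) = 0.1952
−0.098·log₂(0.098) = 0.3284
Sum ≈ 2.0708 → 2.071 bits.

2.071 bits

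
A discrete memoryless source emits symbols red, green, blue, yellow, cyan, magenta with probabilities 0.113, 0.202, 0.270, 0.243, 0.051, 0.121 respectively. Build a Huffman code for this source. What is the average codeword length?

2.449 bits/symbol

Repeatedly combine the two least-probable nodes; the expected code length is the sum of the merged weights.
merge 51/1000 + 113/1000 → 41/250
merge 121/1000 + 41/250 → 57/200
merge 101/500 + 243/1000 → 89/200
merge 27/100 + 57/200 → 111/200
merge 89/200 + 111/200 → 1
L = 41/250 + 57/200 + 89/200 + 111/200 + 1 = 2449/1000 = 2.449 bits/symbol.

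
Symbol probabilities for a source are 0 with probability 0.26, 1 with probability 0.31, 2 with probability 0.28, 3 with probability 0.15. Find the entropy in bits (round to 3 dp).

1.954 bits

H = −Σ pᵢ log₂ pᵢ.
−0.26·log₂(0.26) = 0.5053
−0.31·log₂(0.31) = 0.5238
−0.28·log₂(0.28) = 0.5142
−0.15·log₂(0.15) = 0.4105
Sum ≈ 1.9538 → 1.954 bits.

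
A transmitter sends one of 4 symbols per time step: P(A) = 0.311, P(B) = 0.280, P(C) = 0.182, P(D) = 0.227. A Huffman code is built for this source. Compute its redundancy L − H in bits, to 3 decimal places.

Entropy H = −Σ p log₂ p ≈ 1.9712 bits.
Huffman merges: 91/500+227/1000→409/1000; 7/25+311/1000→591/1000; 409/1000+591/1000→1. L = 2 ≈ 2.0000.
L − H = 2.0000 − 1.9712 = 0.029 bits.

0.029 bits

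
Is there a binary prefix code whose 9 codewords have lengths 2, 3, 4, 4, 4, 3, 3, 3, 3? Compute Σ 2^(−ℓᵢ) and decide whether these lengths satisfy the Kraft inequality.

With common denominator 2^4 = 16: Σ 2^(−ℓᵢ) = 4/16 + 2/16 + 1/16 + 1/16 + 1/16 + 2/16 + 2/16 + 2/16 + 2/16 = 17/16 = 1.0625.
Kraft's inequality requires Σ ≤ 1; here Σ = 1.0625 > 1, so no such prefix code exists.

1.0625; no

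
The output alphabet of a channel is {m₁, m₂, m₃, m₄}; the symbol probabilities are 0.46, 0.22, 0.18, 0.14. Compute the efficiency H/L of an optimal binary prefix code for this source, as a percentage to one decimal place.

Entropy H = −Σ p log₂ p ≈ 1.8383 bits.
Huffman merges: 7/50+9/50→8/25; 11/50+8/25→27/50; 23/50+27/50→1. L = 93/50 ≈ 1.8600.
Efficiency = H/L = 1.8383/1.8600 = 98.8%.

98.8%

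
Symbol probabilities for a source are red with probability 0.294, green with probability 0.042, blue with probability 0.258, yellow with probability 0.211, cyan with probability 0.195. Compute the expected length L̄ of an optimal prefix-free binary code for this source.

Repeatedly combine the two least-probable nodes; the expected code length is the sum of the merged weights.
merge 21/500 + 39/200 → 237/1000
merge 211/1000 + 237/1000 → 56/125
merge 129/500 + 147/500 → 69/125
merge 56/125 + 69/125 → 1
L = 237/1000 + 56/125 + 69/125 + 1 = 2237/1000 = 2.237 bits/symbol.

2.237 bits/symbol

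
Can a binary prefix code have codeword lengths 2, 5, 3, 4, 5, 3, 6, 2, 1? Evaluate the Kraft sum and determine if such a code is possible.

With common denominator 2^6 = 64: Σ 2^(−ℓᵢ) = 16/64 + 2/64 + 8/64 + 4/64 + 2/64 + 8/64 + 1/64 + 16/64 + 32/64 = 89/64 = 1.390625.
Kraft's inequality requires Σ ≤ 1; here Σ = 1.390625 > 1, so no such prefix code exists.

1.390625; no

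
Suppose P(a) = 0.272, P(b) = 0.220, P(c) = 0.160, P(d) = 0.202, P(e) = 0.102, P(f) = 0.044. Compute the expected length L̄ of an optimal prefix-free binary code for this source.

2.452 bits/symbol

Repeatedly combine the two least-probable nodes; the expected code length is the sum of the merged weights.
merge 11/250 + 51/500 → 73/500
merge 73/500 + 4/25 → 153/500
merge 101/500 + 11/50 → 211/500
merge 34/125 + 153/500 → 289/500
merge 211/500 + 289/500 → 1
L = 73/500 + 153/500 + 211/500 + 289/500 + 1 = 613/250 = 2.452 bits/symbol.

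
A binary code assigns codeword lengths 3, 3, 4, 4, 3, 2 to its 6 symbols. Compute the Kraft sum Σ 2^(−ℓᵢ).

0.75

With common denominator 2^4 = 16: Σ 2^(−ℓᵢ) = 2/16 + 2/16 + 1/16 + 1/16 + 2/16 + 4/16 = 12/16 = 0.75.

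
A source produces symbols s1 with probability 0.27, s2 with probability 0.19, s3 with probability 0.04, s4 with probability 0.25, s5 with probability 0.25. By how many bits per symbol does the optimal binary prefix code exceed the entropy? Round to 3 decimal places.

Entropy H = −Σ p log₂ p ≈ 2.1510 bits.
Huffman merges: 1/25+19/100→23/100; 23/100+1/4→12/25; 1/4+27/100→13/25; 12/25+13/25→1. L = 223/100 ≈ 2.2300.
L − H = 2.2300 − 2.1510 = 0.079 bits.

0.079 bits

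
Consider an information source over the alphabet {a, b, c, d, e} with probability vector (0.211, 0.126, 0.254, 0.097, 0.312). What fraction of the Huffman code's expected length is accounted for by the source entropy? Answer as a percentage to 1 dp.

99.1%

Entropy H = −Σ p log₂ p ≈ 2.2031 bits.
Huffman merges: 97/1000+63/500→223/1000; 211/1000+223/1000→217/500; 127/500+39/125→283/500; 217/500+283/500→1. L = 2223/1000 ≈ 2.2230.
Efficiency = H/L = 2.2031/2.2230 = 99.1%.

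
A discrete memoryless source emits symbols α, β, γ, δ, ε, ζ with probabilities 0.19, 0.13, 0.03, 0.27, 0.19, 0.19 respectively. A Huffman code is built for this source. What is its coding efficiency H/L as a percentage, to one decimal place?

96.0%

Entropy H = −Σ p log₂ p ≈ 2.4101 bits.
Huffman merges: 3/100+13/100→4/25; 4/25+19/100→7/20; 19/100+19/100→19/50; 27/100+7/20→31/50; 19/50+31/50→1. L = 251/100 ≈ 2.5100.
Efficiency = H/L = 2.4101/2.5100 = 96.0%.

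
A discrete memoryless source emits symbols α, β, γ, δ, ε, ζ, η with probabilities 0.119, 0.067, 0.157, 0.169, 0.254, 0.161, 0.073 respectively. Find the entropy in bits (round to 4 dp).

2.6816 bits

H = −Σ pᵢ log₂ pᵢ.
−0.119·log₂(0.119) = 0.3654
−0.067·log₂(0.067) = 0.2613
−0.157·log₂(0.157) = 0.4194
−0.169·log₂(0.169) = 0.4335
−0.254·log₂(0.254) = 0.5022
−0.161·log₂(0.161) = 0.4242
−0.073·log₂(0.073) = 0.2756
Sum ≈ 2.6816 → 2.6816 bits.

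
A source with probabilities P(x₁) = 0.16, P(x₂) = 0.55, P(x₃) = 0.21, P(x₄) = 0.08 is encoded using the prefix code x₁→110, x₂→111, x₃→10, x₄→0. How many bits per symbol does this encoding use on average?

L̄ = Σ pᵢ·ℓᵢ = 0.16·3 + 0.55·3 + 0.21·2 + 0.08·1 = 2.63 bits/symbol.

2.63 bits/symbol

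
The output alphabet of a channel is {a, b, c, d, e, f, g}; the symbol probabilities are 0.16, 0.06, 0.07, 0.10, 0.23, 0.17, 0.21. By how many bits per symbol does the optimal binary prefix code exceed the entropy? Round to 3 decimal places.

0.028 bits

Entropy H = −Σ p log₂ p ≈ 2.6624 bits.
Huffman merges: 3/50+7/100→13/100; 1/10+13/100→23/100; 4/25+17/100→33/100; 21/100+23/100→11/25; 23/100+33/100→14/25; 11/25+14/25→1. L = 269/100 ≈ 2.6900.
L − H = 2.6900 − 2.6624 = 0.028 bits.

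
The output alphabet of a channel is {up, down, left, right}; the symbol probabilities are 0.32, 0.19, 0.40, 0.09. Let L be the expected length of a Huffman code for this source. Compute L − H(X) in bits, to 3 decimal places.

Entropy H = −Σ p log₂ p ≈ 1.8227 bits.
Huffman merges: 9/100+19/100→7/25; 7/25+8/25→3/5; 2/5+3/5→1. L = 47/25 ≈ 1.8800.
L − H = 1.8800 − 1.8227 = 0.057 bits.

0.057 bits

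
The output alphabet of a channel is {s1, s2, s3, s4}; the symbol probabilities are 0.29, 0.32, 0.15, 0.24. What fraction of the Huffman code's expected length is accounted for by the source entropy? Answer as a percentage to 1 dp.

97.4%

Entropy H = −Σ p log₂ p ≈ 1.9486 bits.
Huffman merges: 3/20+6/25→39/100; 29/100+8/25→61/100; 39/100+61/100→1. L = 2 ≈ 2.0000.
Efficiency = H/L = 1.9486/2.0000 = 97.4%.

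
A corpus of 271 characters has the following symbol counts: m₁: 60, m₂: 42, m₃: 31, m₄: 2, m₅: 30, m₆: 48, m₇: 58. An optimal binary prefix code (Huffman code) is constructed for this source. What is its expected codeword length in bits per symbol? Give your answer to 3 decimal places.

Probabilities are the counts divided by 271.
Repeatedly combine the two least-probable nodes; the expected code length is the sum of the merged weights.
merge 2/271 + 30/271 → 32/271
merge 31/271 + 32/271 → 63/271
merge 42/271 + 48/271 → 90/271
merge 58/271 + 60/271 → 118/271
merge 63/271 + 90/271 → 153/271
merge 118/271 + 153/271 → 1
L = 32/271 + 63/271 + 90/271 + 118/271 + 153/271 + 1 = 727/271 ≈ 2.683 bits/symbol.

2.683 bits/symbol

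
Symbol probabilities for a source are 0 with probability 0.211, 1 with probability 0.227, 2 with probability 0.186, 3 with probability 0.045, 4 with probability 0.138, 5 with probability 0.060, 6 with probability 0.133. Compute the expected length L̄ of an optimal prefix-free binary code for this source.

2.667 bits/symbol

Repeatedly combine the two least-probable nodes; the expected code length is the sum of the merged weights.
merge 9/200 + 3/50 → 21/200
merge 21/200 + 133/1000 → 119/500
merge 69/500 + 93/500 → 81/250
merge 211/1000 + 227/1000 → 219/500
merge 119/500 + 81/250 → 281/500
merge 219/500 + 281/500 → 1
L = 21/200 + 119/500 + 81/250 + 219/500 + 281/500 + 1 = 2667/1000 = 2.667 bits/symbol.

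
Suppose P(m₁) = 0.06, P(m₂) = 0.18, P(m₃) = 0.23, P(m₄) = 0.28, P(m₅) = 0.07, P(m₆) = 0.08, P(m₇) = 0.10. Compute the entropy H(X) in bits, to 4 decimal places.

2.5830 bits

H = −Σ pᵢ log₂ pᵢ.
−0.06·log₂(0.06) = 0.2435
−0.18·log₂(0.18) = 0.4453
−0.23·log₂(0.23) = 0.4877
−0.28·log₂(0.28) = 0.5142
−0.07·log₂(0.07) = 0.2686
−0.08·log₂(0.08) = 0.2915
−0.10·log₂(0.10) = 0.3322
Sum ≈ 2.5830 → 2.5830 bits.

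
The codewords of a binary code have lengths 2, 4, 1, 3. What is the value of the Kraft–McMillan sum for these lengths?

0.9375

With common denominator 2^4 = 16: Σ 2^(−ℓᵢ) = 4/16 + 1/16 + 8/16 + 2/16 = 15/16 = 0.9375.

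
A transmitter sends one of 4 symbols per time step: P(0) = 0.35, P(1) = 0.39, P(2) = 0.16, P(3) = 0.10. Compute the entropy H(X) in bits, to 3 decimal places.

1.815 bits

H = −Σ pᵢ log₂ pᵢ.
−0.35·log₂(0.35) = 0.5301
−0.39·log₂(0.39) = 0.5298
−0.16·log₂(0.16) = 0.4230
−0.10·log₂(0.10) = 0.3322
Sum ≈ 1.8151 → 1.815 bits.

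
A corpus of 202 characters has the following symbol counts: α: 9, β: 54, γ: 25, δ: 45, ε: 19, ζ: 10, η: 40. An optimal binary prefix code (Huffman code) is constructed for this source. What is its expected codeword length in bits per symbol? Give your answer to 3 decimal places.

Probabilities are the counts divided by 202.
Repeatedly combine the two least-probable nodes; the expected code length is the sum of the merged weights.
merge 9/202 + 5/101 → 19/202
merge 19/202 + 19/202 → 19/101
merge 25/202 + 19/101 → 63/202
merge 20/101 + 45/202 → 85/202
merge 27/101 + 63/202 → 117/202
merge 85/202 + 117/202 → 1
L = 19/202 + 19/101 + 63/202 + 85/202 + 117/202 + 1 = 262/101 ≈ 2.594 bits/symbol.

2.594 bits/symbol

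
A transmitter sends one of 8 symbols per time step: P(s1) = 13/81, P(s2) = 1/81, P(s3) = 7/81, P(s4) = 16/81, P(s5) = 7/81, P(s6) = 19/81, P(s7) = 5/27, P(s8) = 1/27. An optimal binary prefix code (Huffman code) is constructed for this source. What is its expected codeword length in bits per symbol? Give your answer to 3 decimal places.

2.753 bits/symbol

Repeatedly combine the two least-probable nodes; the expected code length is the sum of the merged weights.
merge 1/81 + 1/27 → 4/81
merge 4/81 + 7/81 → 11/81
merge 7/81 + 11/81 → 2/9
merge 13/81 + 5/27 → 28/81
merge 16/81 + 2/9 → 34/81
merge 19/81 + 28/81 → 47/81
merge 34/81 + 47/81 → 1
L = 4/81 + 11/81 + 2/9 + 28/81 + 34/81 + 47/81 + 1 = 223/81 ≈ 2.753 bits/symbol.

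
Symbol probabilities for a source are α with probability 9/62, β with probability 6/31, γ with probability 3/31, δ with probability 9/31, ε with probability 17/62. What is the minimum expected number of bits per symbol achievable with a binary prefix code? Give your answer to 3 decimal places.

Repeatedly combine the two least-probable nodes; the expected code length is the sum of the merged weights.
merge 3/31 + 9/62 → 15/62
merge 6/31 + 15/62 → 27/62
merge 17/62 + 9/31 → 35/62
merge 27/62 + 35/62 → 1
L = 15/62 + 27/62 + 35/62 + 1 = 139/62 ≈ 2.242 bits/symbol.

2.242 bits/symbol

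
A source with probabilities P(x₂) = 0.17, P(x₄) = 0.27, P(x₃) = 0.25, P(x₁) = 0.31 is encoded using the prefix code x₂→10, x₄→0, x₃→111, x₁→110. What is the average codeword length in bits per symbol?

L̄ = Σ pᵢ·ℓᵢ = 0.17·2 + 0.27·1 + 0.25·3 + 0.31·3 = 2.29 bits/symbol.

2.29 bits/symbol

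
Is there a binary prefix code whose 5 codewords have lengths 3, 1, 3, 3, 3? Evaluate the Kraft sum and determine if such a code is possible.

1; yes

With common denominator 2^3 = 8: Σ 2^(−ℓᵢ) = 1/8 + 4/8 + 1/8 + 1/8 + 1/8 = 8/8 = 1.
Kraft's inequality requires Σ ≤ 1; here Σ = 1 ≤ 1, so such a prefix code exists.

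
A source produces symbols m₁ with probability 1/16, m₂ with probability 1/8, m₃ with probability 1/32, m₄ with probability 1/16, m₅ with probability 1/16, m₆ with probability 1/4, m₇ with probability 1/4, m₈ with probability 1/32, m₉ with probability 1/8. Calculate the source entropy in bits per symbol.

Each probability is a power of 1/2, so log₂(1/p) is an integer.
H = Σ p·log₂(1/p) = 1/16·4 + 1/8·3 + 1/32·5 + 1/16·4 + 1/16·4 + 1/4·2 + 1/4·2 + 1/32·5 + 1/8·3 = 2.8125 bits.

2.8125 bits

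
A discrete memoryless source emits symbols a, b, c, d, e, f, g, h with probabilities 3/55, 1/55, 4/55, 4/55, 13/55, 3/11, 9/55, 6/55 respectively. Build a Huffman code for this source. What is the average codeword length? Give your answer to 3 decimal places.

Repeatedly combine the two least-probable nodes; the expected code length is the sum of the merged weights.
merge 1/55 + 3/55 → 4/55
merge 4/55 + 4/55 → 8/55
merge 4/55 + 6/55 → 2/11
merge 8/55 + 9/55 → 17/55
merge 2/11 + 13/55 → 23/55
merge 3/11 + 17/55 → 32/55
merge 23/55 + 32/55 → 1
L = 4/55 + 8/55 + 2/11 + 17/55 + 23/55 + 32/55 + 1 = 149/55 ≈ 2.709 bits/symbol.

2.709 bits/symbol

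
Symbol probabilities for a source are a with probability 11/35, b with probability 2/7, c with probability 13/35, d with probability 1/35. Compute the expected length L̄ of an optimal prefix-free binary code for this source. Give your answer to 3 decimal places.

1.943 bits/symbol

Repeatedly combine the two least-probable nodes; the expected code length is the sum of the merged weights.
merge 1/35 + 2/7 → 11/35
merge 11/35 + 11/35 → 22/35
merge 13/35 + 22/35 → 1
L = 11/35 + 22/35 + 1 = 68/35 ≈ 1.943 bits/symbol.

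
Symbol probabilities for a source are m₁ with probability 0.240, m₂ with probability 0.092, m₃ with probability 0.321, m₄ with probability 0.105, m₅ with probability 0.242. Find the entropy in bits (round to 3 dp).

2.174 bits

H = −Σ pᵢ log₂ pᵢ.
−0.240·log₂(0.240) = 0.4941
−0.092·log₂(0.092) = 0.3167
−0.321·log₂(0.321) = 0.5262
−0.105·log₂(0.105) = 0.3414
−0.242·log₂(0.242) = 0.4954
Sum ≈ 2.1738 → 2.174 bits.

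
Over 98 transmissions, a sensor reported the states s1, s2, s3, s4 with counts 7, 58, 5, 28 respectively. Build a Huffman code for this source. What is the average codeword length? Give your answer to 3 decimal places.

1.531 bits/symbol

Probabilities are the counts divided by 98.
Repeatedly combine the two least-probable nodes; the expected code length is the sum of the merged weights.
merge 5/98 + 1/14 → 6/49
merge 6/49 + 2/7 → 20/49
merge 20/49 + 29/49 → 1
L = 6/49 + 20/49 + 1 = 75/49 ≈ 1.531 bits/symbol.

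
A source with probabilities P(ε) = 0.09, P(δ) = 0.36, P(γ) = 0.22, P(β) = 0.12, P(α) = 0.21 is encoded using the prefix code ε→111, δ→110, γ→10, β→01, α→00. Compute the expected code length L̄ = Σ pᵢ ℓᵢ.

2.45 bits/symbol

L̄ = Σ pᵢ·ℓᵢ = 0.09·3 + 0.36·3 + 0.22·2 + 0.12·2 + 0.21·2 = 2.45 bits/symbol.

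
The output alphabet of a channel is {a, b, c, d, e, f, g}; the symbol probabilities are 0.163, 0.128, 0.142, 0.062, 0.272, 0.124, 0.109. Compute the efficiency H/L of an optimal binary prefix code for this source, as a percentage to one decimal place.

Entropy H = −Σ p log₂ p ≈ 2.6877 bits.
Huffman merges: 31/500+109/1000→171/1000; 31/250+16/125→63/250; 71/500+163/1000→61/200; 171/1000+63/250→423/1000; 34/125+61/200→577/1000; 423/1000+577/1000→1. L = 341/125 ≈ 2.7280.
Efficiency = H/L = 2.6877/2.7280 = 98.5%.

98.5%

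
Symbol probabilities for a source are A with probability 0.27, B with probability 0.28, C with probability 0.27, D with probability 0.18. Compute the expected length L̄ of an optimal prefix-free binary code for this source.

2 bits/symbol

Repeatedly combine the two least-probable nodes; the expected code length is the sum of the merged weights.
merge 9/50 + 27/100 → 9/20
merge 27/100 + 7/25 → 11/20
merge 9/20 + 11/20 → 1
L = 9/20 + 11/20 + 1 = 2 bits/symbol.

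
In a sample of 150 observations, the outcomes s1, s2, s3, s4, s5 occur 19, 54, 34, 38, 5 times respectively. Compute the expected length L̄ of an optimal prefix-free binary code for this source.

Probabilities are the counts divided by 150.
Repeatedly combine the two least-probable nodes; the expected code length is the sum of the merged weights.
merge 1/30 + 19/150 → 4/25
merge 4/25 + 17/75 → 29/75
merge 19/75 + 9/25 → 46/75
merge 29/75 + 46/75 → 1
L = 4/25 + 29/75 + 46/75 + 1 = 54/25 = 2.16 bits/symbol.

2.16 bits/symbol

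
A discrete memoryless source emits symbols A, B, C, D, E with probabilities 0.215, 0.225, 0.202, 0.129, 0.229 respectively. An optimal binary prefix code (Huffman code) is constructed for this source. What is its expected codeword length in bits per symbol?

2.331 bits/symbol

Repeatedly combine the two least-probable nodes; the expected code length is the sum of the merged weights.
merge 129/1000 + 101/500 → 331/1000
merge 43/200 + 9/40 → 11/25
merge 229/1000 + 331/1000 → 14/25
merge 11/25 + 14/25 → 1
L = 331/1000 + 11/25 + 14/25 + 1 = 2331/1000 = 2.331 bits/symbol.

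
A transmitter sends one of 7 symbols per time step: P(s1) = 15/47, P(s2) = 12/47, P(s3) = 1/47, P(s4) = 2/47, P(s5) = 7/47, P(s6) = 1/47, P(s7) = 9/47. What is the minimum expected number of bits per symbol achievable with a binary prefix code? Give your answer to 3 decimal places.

Repeatedly combine the two least-probable nodes; the expected code length is the sum of the merged weights.
merge 1/47 + 1/47 → 2/47
merge 2/47 + 2/47 → 4/47
merge 4/47 + 7/47 → 11/47
merge 9/47 + 11/47 → 20/47
merge 12/47 + 15/47 → 27/47
merge 20/47 + 27/47 → 1
L = 2/47 + 4/47 + 11/47 + 20/47 + 27/47 + 1 = 111/47 ≈ 2.362 bits/symbol.

2.362 bits/symbol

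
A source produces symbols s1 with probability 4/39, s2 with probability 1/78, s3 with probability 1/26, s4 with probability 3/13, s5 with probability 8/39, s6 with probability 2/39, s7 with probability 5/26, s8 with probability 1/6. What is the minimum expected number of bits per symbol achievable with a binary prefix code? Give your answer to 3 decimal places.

Repeatedly combine the two least-probable nodes; the expected code length is the sum of the merged weights.
merge 1/78 + 1/26 → 2/39
merge 2/39 + 2/39 → 4/39
merge 4/39 + 4/39 → 8/39
merge 1/6 + 5/26 → 14/39
merge 8/39 + 8/39 → 16/39
merge 3/13 + 14/39 → 23/39
merge 16/39 + 23/39 → 1
L = 2/39 + 4/39 + 8/39 + 14/39 + 16/39 + 23/39 + 1 = 106/39 ≈ 2.718 bits/symbol.

2.718 bits/symbol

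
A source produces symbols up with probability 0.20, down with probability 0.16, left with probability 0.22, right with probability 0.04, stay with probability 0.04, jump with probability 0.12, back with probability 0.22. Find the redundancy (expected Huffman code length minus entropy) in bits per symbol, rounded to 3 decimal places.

0.053 bits

Entropy H = −Σ p log₂ p ≈ 2.5871 bits.
Huffman merges: 1/25+1/25→2/25; 2/25+3/25→1/5; 4/25+1/5→9/25; 1/5+11/50→21/50; 11/50+9/25→29/50; 21/50+29/50→1. L = 66/25 ≈ 2.6400.
L − H = 2.6400 − 2.5871 = 0.053 bits.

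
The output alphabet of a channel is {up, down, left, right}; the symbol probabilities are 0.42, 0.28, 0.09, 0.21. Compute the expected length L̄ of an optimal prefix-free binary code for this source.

Repeatedly combine the two least-probable nodes; the expected code length is the sum of the merged weights.
merge 9/100 + 21/100 → 3/10
merge 7/25 + 3/10 → 29/50
merge 21/50 + 29/50 → 1
L = 3/10 + 29/50 + 1 = 47/25 = 1.88 bits/symbol.

1.88 bits/symbol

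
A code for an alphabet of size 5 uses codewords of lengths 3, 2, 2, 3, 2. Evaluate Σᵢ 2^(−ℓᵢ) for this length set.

1

With common denominator 2^3 = 8: Σ 2^(−ℓᵢ) = 1/8 + 2/8 + 2/8 + 1/8 + 2/8 = 8/8 = 1.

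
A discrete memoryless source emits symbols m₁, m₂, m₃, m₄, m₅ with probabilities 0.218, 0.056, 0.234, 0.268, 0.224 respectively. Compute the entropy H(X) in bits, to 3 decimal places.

H = −Σ pᵢ log₂ pᵢ.
−0.218·log₂(0.218) = 0.4791
−0.056·log₂(0.056) = 0.2329
−0.234·log₂(0.234) = 0.4903
−0.268·log₂(0.268) = 0.5091
−0.224·log₂(0.224) = 0.4835
Sum ≈ 2.1949 → 2.195 bits.

2.195 bits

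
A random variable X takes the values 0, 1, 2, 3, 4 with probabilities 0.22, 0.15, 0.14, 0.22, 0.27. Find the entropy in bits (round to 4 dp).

2.2788 bits

H = −Σ pᵢ log₂ pᵢ.
−0.22·log₂(0.22) = 0.4806
−0.15·log₂(0.15) = 0.4105
−0.14·log₂(0.14) = 0.3971
−0.22·log₂(0.22) = 0.4806
−0.27·log₂(0.27) = 0.5100
Sum ≈ 2.2788 → 2.2788 bits.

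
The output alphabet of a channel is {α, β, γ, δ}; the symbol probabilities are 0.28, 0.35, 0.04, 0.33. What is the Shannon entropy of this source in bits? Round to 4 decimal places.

1.7579 bits

H = −Σ pᵢ log₂ pᵢ.
−0.28·log₂(0.28) = 0.5142
−0.35·log₂(0.35) = 0.5301
−0.04·log₂(0.04) = 0.1858
−0.33·log₂(0.33) = 0.5278
Sum ≈ 1.7579 → 1.7579 bits.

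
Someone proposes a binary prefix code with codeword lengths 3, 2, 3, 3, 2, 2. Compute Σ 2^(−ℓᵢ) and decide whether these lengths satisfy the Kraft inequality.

With common denominator 2^3 = 8: Σ 2^(−ℓᵢ) = 1/8 + 2/8 + 1/8 + 1/8 + 2/8 + 2/8 = 9/8 = 1.125.
Kraft's inequality requires Σ ≤ 1; here Σ = 1.125 > 1, so no such prefix code exists.

1.125; no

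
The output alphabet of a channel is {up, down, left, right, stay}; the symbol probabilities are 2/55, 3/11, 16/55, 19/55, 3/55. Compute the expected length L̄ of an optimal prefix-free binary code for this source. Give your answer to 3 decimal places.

2.091 bits/symbol

Repeatedly combine the two least-probable nodes; the expected code length is the sum of the merged weights.
merge 2/55 + 3/55 → 1/11
merge 1/11 + 3/11 → 4/11
merge 16/55 + 19/55 → 7/11
merge 4/11 + 7/11 → 1
L = 1/11 + 4/11 + 7/11 + 1 = 23/11 ≈ 2.091 bits/symbol.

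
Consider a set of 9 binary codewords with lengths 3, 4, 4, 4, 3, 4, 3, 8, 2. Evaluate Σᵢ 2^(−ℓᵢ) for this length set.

With common denominator 2^8 = 256: Σ 2^(−ℓᵢ) = 32/256 + 16/256 + 16/256 + 16/256 + 32/256 + 16/256 + 32/256 + 1/256 + 64/256 = 225/256 = 0.87890625.

0.87890625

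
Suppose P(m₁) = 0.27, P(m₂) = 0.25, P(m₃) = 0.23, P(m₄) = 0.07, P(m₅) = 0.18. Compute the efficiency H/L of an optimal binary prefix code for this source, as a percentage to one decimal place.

98.3%

Entropy H = −Σ p log₂ p ≈ 2.2116 bits.
Huffman merges: 7/100+9/50→1/4; 23/100+1/4→12/25; 1/4+27/100→13/25; 12/25+13/25→1. L = 9/4 ≈ 2.2500.
Efficiency = H/L = 2.2116/2.2500 = 98.3%.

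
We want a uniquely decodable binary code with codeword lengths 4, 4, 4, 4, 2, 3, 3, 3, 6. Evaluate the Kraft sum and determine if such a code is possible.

With common denominator 2^6 = 64: Σ 2^(−ℓᵢ) = 4/64 + 4/64 + 4/64 + 4/64 + 16/64 + 8/64 + 8/64 + 8/64 + 1/64 = 57/64 = 0.890625.
Kraft's inequality requires Σ ≤ 1; here Σ = 0.890625 ≤ 1, so such a prefix code exists.

0.890625; yes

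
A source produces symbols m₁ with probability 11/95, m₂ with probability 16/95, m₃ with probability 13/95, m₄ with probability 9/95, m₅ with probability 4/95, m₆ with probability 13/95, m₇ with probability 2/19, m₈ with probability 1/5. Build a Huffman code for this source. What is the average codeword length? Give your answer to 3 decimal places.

2.937 bits/symbol

Repeatedly combine the two least-probable nodes; the expected code length is the sum of the merged weights.
merge 4/95 + 9/95 → 13/95
merge 2/19 + 11/95 → 21/95
merge 13/95 + 13/95 → 26/95
merge 13/95 + 16/95 → 29/95
merge 1/5 + 21/95 → 8/19
merge 26/95 + 29/95 → 11/19
merge 8/19 + 11/19 → 1
L = 13/95 + 21/95 + 26/95 + 29/95 + 8/19 + 11/19 + 1 = 279/95 ≈ 2.937 bits/symbol.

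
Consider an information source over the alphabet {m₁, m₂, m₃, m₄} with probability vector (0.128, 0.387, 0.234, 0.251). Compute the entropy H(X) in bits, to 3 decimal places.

1.901 bits

H = −Σ pᵢ log₂ pᵢ.
−0.128·log₂(0.128) = 0.3796
−0.387·log₂(0.387) = 0.5300
−0.234·log₂(0.234) = 0.4903
−0.251·log₂(0.251) = 0.5006
Sum ≈ 1.9005 → 1.901 bits.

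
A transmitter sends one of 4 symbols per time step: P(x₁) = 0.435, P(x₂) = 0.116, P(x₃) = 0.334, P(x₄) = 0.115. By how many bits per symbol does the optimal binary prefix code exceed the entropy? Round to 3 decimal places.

0.026 bits

Entropy H = −Σ p log₂ p ≈ 1.7702 bits.
Huffman merges: 23/200+29/250→231/1000; 231/1000+167/500→113/200; 87/200+113/200→1. L = 449/250 ≈ 1.7960.
L − H = 1.7960 − 1.7702 = 0.026 bits.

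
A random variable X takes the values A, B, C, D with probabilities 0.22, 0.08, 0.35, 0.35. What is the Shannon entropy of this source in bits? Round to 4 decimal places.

1.8323 bits

H = −Σ pᵢ log₂ pᵢ.
−0.22·log₂(0.22) = 0.4806
−0.08·log₂(0.08) = 0.2915
−0.35·log₂(0.35) = 0.5301
−0.35·log₂(0.35) = 0.5301
Sum ≈ 1.8323 → 1.8323 bits.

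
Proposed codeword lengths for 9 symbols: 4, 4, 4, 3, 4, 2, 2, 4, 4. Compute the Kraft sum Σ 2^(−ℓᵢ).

1

With common denominator 2^4 = 16: Σ 2^(−ℓᵢ) = 1/16 + 1/16 + 1/16 + 2/16 + 1/16 + 4/16 + 4/16 + 1/16 + 1/16 = 16/16 = 1.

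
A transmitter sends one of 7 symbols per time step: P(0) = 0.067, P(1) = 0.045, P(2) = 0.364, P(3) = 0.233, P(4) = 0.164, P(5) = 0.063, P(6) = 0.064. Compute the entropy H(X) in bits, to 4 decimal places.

H = −Σ pᵢ log₂ pᵢ.
−0.067·log₂(0.067) = 0.2613
−0.045·log₂(0.045) = 0.2013
−0.364·log₂(0.364) = 0.5307
−0.233·log₂(0.233) = 0.4897
−0.164·log₂(0.164) = 0.4278
−0.063·log₂(0.063) = 0.2513
−0.064·log₂(0.064) = 0.2538
Sum ≈ 2.4158 → 2.4158 bits.

2.4158 bits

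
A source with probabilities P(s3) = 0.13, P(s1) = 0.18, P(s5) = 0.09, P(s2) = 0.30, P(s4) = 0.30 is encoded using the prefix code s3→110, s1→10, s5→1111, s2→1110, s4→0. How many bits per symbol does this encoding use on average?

L̄ = Σ pᵢ·ℓᵢ = 0.13·3 + 0.18·2 + 0.09·4 + 0.30·4 + 0.30·1 = 2.61 bits/symbol.

2.61 bits/symbol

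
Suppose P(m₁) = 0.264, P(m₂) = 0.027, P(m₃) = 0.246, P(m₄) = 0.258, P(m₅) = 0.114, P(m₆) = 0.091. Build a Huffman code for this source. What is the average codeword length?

Repeatedly combine the two least-probable nodes; the expected code length is the sum of the merged weights.
merge 27/1000 + 91/1000 → 59/500
merge 57/500 + 59/500 → 29/125
merge 29/125 + 123/500 → 239/500
merge 129/500 + 33/125 → 261/500
merge 239/500 + 261/500 → 1
L = 59/500 + 29/125 + 239/500 + 261/500 + 1 = 47/20 = 2.35 bits/symbol.

2.35 bits/symbol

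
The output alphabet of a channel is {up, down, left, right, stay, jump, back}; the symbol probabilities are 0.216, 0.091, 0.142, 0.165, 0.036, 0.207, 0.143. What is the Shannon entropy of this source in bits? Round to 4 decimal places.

2.6653 bits

H = −Σ pᵢ log₂ pᵢ.
−0.216·log₂(0.216) = 0.4776
−0.091·log₂(0.091) = 0.3147
−0.142·log₂(0.142) = 0.3999
−0.165·log₂(0.165) = 0.4289
−0.036·log₂(0.036) = 0.1727
−0.207·log₂(0.207) = 0.4704
−0.143·log₂(0.143) = 0.4012
Sum ≈ 2.6653 → 2.6653 bits.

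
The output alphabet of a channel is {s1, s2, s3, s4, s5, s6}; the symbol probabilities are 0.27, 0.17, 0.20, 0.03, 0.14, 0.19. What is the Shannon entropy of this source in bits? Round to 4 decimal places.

2.4131 bits

H = −Σ pᵢ log₂ pᵢ.
−0.27·log₂(0.27) = 0.5100
−0.17·log₂(0.17) = 0.4346
−0.20·log₂(0.20) = 0.4644
−0.03·log₂(0.03) = 0.1518
−0.14·log₂(0.14) = 0.3971
−0.19·log₂(0.19) = 0.4552
Sum ≈ 2.4131 → 2.4131 bits.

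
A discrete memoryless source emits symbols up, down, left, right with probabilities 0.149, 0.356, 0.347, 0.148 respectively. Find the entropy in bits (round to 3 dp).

1.878 bits

H = −Σ pᵢ log₂ pᵢ.
−0.149·log₂(0.149) = 0.4092
−0.356·log₂(0.356) = 0.5305
−0.347·log₂(0.347) = 0.5299
−0.148·log₂(0.148) = 0.4079
Sum ≈ 1.8775 → 1.878 bits.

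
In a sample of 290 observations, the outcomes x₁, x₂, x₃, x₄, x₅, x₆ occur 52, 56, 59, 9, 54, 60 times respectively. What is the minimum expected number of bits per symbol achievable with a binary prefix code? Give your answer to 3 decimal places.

2.590 bits/symbol

Probabilities are the counts divided by 290.
Repeatedly combine the two least-probable nodes; the expected code length is the sum of the merged weights.
merge 9/290 + 26/145 → 61/290
merge 27/145 + 28/145 → 11/29
merge 59/290 + 6/29 → 119/290
merge 61/290 + 11/29 → 171/290
merge 119/290 + 171/290 → 1
L = 61/290 + 11/29 + 119/290 + 171/290 + 1 = 751/290 ≈ 2.590 bits/symbol.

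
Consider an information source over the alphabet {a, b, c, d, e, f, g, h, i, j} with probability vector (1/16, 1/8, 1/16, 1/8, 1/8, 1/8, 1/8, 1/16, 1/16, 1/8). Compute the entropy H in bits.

3.25 bits

Each probability is a power of 1/2, so log₂(1/p) is an integer.
H = Σ p·log₂(1/p) = 1/16·4 + 1/8·3 + 1/16·4 + 1/8·3 + 1/8·3 + 1/8·3 + 1/8·3 + 1/16·4 + 1/16·4 + 1/8·3 = 3.25 bits.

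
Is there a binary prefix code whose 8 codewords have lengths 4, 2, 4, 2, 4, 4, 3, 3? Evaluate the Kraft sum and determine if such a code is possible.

1; yes

With common denominator 2^4 = 16: Σ 2^(−ℓᵢ) = 1/16 + 4/16 + 1/16 + 4/16 + 1/16 + 1/16 + 2/16 + 2/16 = 16/16 = 1.
Kraft's inequality requires Σ ≤ 1; here Σ = 1 ≤ 1, so such a prefix code exists.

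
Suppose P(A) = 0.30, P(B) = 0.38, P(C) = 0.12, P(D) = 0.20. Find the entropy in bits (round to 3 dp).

H = −Σ pᵢ log₂ pᵢ.
−0.30·log₂(0.30) = 0.5211
−0.38·log₂(0.38) = 0.5305
−0.12·log₂(0.12) = 0.3671
−0.20·log₂(0.20) = 0.4644
Sum ≈ 1.8830 → 1.883 bits.

1.883 bits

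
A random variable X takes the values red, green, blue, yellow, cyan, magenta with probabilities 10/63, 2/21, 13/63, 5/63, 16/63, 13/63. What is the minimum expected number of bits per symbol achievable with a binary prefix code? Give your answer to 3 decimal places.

2.508 bits/symbol

Repeatedly combine the two least-probable nodes; the expected code length is the sum of the merged weights.
merge 5/63 + 2/21 → 11/63
merge 10/63 + 11/63 → 1/3
merge 13/63 + 13/63 → 26/63
merge 16/63 + 1/3 → 37/63
merge 26/63 + 37/63 → 1
L = 11/63 + 1/3 + 26/63 + 37/63 + 1 = 158/63 ≈ 2.508 bits/symbol.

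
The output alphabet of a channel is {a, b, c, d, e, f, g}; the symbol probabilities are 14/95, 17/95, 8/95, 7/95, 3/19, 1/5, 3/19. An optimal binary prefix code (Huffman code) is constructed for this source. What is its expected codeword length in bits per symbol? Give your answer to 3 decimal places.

Repeatedly combine the two least-probable nodes; the expected code length is the sum of the merged weights.
merge 7/95 + 8/95 → 3/19
merge 14/95 + 3/19 → 29/95
merge 3/19 + 3/19 → 6/19
merge 17/95 + 1/5 → 36/95
merge 29/95 + 6/19 → 59/95
merge 36/95 + 59/95 → 1
L = 3/19 + 29/95 + 6/19 + 36/95 + 59/95 + 1 = 264/95 ≈ 2.779 bits/symbol.

2.779 bits/symbol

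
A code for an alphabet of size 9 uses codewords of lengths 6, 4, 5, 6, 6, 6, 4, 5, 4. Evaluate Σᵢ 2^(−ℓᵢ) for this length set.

With common denominator 2^6 = 64: Σ 2^(−ℓᵢ) = 1/64 + 4/64 + 2/64 + 1/64 + 1/64 + 1/64 + 4/64 + 2/64 + 4/64 = 20/64 = 0.3125.

0.3125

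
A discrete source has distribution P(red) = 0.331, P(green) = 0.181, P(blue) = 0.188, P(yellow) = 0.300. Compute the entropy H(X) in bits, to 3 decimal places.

H = −Σ pᵢ log₂ pᵢ.
−0.331·log₂(0.331) = 0.5280
−0.181·log₂(0.181) = 0.4463
−0.188·log₂(0.188) = 0.4533
−0.300·log₂(0.300) = 0.5211
Sum ≈ 1.9487 → 1.949 bits.

1.949 bits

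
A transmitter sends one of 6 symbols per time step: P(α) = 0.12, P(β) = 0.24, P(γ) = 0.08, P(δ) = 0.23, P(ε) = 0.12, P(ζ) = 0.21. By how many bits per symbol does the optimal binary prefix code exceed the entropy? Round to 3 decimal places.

0.040 bits

Entropy H = −Σ p log₂ p ≈ 2.4803 bits.
Huffman merges: 2/25+3/25→1/5; 3/25+1/5→8/25; 21/100+23/100→11/25; 6/25+8/25→14/25; 11/25+14/25→1. L = 63/25 ≈ 2.5200.
L − H = 2.5200 − 2.4803 = 0.040 bits.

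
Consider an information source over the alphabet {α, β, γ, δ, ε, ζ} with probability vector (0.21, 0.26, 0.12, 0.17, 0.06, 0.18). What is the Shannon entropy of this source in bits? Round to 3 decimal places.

2.469 bits

H = −Σ pᵢ log₂ pᵢ.
−0.21·log₂(0.21) = 0.4728
−0.26·log₂(0.26) = 0.5053
−0.12·log₂(0.12) = 0.3671
−0.17·log₂(0.17) = 0.4346
−0.06·log₂(0.06) = 0.2435
−0.18·log₂(0.18) = 0.4453
Sum ≈ 2.4686 → 2.469 bits.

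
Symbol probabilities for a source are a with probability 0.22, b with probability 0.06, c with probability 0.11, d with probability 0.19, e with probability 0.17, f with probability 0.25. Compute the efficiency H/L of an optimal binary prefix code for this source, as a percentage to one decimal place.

98.2%

Entropy H = −Σ p log₂ p ≈ 2.4642 bits.
Huffman merges: 3/50+11/100→17/100; 17/100+17/100→17/50; 19/100+11/50→41/100; 1/4+17/50→59/100; 41/100+59/100→1. L = 251/100 ≈ 2.5100.
Efficiency = H/L = 2.4642/2.5100 = 98.2%.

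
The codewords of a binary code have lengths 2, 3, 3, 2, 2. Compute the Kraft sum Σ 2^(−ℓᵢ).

With common denominator 2^3 = 8: Σ 2^(−ℓᵢ) = 2/8 + 1/8 + 1/8 + 2/8 + 2/8 = 8/8 = 1.

1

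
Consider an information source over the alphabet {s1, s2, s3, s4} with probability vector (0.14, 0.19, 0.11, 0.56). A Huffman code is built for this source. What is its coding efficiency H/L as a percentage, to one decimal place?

98.9%

Entropy H = −Σ p log₂ p ≈ 1.6711 bits.
Huffman merges: 11/100+7/50→1/4; 19/100+1/4→11/25; 11/25+14/25→1. L = 169/100 ≈ 1.6900.
Efficiency = H/L = 1.6711/1.6900 = 98.9%.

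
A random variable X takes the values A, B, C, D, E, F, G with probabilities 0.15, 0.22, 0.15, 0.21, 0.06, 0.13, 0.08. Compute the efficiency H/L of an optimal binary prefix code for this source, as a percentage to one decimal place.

Entropy H = −Σ p log₂ p ≈ 2.6922 bits.
Huffman merges: 3/50+2/25→7/50; 13/100+7/50→27/100; 3/20+3/20→3/10; 21/100+11/50→43/100; 27/100+3/10→57/100; 43/100+57/100→1. L = 271/100 ≈ 2.7100.
Efficiency = H/L = 2.6922/2.7100 = 99.3%.

99.3%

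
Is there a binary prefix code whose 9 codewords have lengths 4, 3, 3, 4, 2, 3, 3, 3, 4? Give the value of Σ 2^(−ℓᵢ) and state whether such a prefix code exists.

With common denominator 2^4 = 16: Σ 2^(−ℓᵢ) = 1/16 + 2/16 + 2/16 + 1/16 + 4/16 + 2/16 + 2/16 + 2/16 + 1/16 = 17/16 = 1.0625.
Kraft's inequality requires Σ ≤ 1; here Σ = 1.0625 > 1, so no such prefix code exists.

1.0625; no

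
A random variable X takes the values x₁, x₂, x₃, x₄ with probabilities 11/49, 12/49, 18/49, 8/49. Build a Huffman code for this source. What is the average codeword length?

Repeatedly combine the two least-probable nodes; the expected code length is the sum of the merged weights.
merge 8/49 + 11/49 → 19/49
merge 12/49 + 18/49 → 30/49
merge 19/49 + 30/49 → 1
L = 19/49 + 30/49 + 1 = 2 bits/symbol.

2 bits/symbol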